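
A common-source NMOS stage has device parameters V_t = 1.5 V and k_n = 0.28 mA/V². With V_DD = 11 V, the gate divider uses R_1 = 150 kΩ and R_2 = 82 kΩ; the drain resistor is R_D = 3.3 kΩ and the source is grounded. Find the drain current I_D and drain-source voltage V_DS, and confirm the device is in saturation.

I_D ≈ 0.8 mA, V_DS ≈ 8.4 V

V_G = V_DD·R_2/(R_1+R_2) = 11×82/232 = 3.89 V. With the source grounded, V_GS = V_G = 3.89 V.
Assume saturation: I_D = (k_n/2)(V_GS − V_t)² = (0.28/2)×(3.89 − 1.5)² = 0.14×2.39² = 0.798 mA.
V_DS = V_DD − I_D·R_D = 11 − 0.798×3.3 = 8.37 V.
Saturation requires V_DS ≥ V_GS − V_t = 2.39 V; 8.37 ≥ 2.39 ✓.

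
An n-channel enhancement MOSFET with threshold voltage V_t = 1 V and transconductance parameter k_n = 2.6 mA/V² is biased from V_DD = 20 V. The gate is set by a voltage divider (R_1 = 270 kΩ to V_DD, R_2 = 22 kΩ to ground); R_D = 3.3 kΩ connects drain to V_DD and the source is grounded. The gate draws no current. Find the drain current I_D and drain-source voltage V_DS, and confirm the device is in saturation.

V_G = V_DD·R_2/(R_1+R_2) = 20×22/292 = 1.51 V. With the source grounded, V_GS = V_G = 1.51 V.
Assume saturation: I_D = (k_n/2)(V_GS − V_t)² = (2.6/2)×(1.51 − 1)² = 1.3×0.507² = 0.334 mA.
V_DS = V_DD − I_D·R_D = 20 − 0.334×3.3 = 18.9 V.
Saturation requires V_DS ≥ V_GS − V_t = 0.507 V; 18.9 ≥ 0.507 ✓.

I_D ≈ 0.33 mA, V_DS ≈ 19 V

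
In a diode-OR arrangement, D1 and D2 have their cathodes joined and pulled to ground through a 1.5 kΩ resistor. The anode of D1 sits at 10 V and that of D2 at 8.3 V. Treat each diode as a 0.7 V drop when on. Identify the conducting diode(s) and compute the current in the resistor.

Assume both conduct. Then node N would need to be at both 10−0.7 = 9.3 V and 8.3−0.7 = 7.6 V, which is impossible.
Assume only D1 conducts: V_N = 10 − 0.7 = 9.3 V, so I_R = 9.3/1.5 = 6.2 mA.
Check D2: its anode-to-cathode voltage is 8.3 − 9.3 = -1 V < 0.7 V, so it is off. The assumption is consistent.

Only D1 conducts; I_R ≈ 6.2 mA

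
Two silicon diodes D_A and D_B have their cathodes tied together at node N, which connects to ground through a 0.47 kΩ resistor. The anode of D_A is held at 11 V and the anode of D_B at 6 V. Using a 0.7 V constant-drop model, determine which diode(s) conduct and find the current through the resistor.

Only D_A conducts; I_R ≈ 22 mA

Assume both conduct. Then node N would need to be at both 11−0.7 = 10.3 V and 6−0.7 = 5.3 V, which is impossible.
Assume only D_A conducts: V_N = 11 − 0.7 = 10.3 V, so I_R = 10.3/0.47 = 21.9 mA.
Check D_B: its anode-to-cathode voltage is 6 − 10.3 = -4.3 V < 0.7 V, so it is off. The assumption is consistent.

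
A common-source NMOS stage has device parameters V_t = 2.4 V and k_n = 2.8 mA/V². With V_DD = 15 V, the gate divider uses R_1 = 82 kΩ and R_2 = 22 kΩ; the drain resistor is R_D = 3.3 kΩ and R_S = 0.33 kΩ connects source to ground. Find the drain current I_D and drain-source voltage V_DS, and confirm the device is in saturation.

I_D ≈ 0.51 mA, V_DS ≈ 13 V

V_G = V_DD·R_2/(R_1+R_2) = 15×22/104 = 3.17 V.
Assume saturation: I_D = (k_n/2)(V_GS − V_t)² with V_GS = V_G − I_D·R_S = 3.17 − 0.33·I_D.
Substituting gives 0.152·I_D² − 1.71·I_D + 0.837 = 0, with roots I_D = 0.511 or 10.7 mA.
The root I_D = 10.7 mA gives V_GS = -0.369 V ≤ V_t, so take I_D = 0.511 mA.
Then V_GS = 3 V and V_DS = V_DD − I_D(R_D+R_S) = 15 − 0.511×3.63 = 13.1 V.
Saturation requires V_DS ≥ V_GS − V_t = 0.604 V; 13.1 ≥ 0.604 ✓.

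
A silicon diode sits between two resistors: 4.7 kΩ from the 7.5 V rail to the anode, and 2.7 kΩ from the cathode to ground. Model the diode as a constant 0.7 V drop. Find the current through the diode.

The two resistors are in series with the diode, so KVL gives 7.5 = I·4.7 + 0.7 + I·2.7.
I = (7.5 − 0.7) / (4.7 + 2.7) kΩ = 6.8 / 7.4 = 0.919 mA.

I ≈ 0.92 mA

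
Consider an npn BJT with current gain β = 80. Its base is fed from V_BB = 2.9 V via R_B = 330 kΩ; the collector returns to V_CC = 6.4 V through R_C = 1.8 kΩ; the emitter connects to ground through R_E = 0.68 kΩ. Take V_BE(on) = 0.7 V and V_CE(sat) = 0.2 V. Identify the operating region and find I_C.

active; I_C ≈ 0.46 mA

Assume active. Base-emitter loop: I_B = (V_BB − V_BE)/(R_B + (β+1)R_E) = (2.9 − 0.7)/(330 + 81×0.68) = 0.00571 mA.
I_C = β·I_B = 80×0.00571 = 0.457 mA.
V_CE = V_CC − I_C·R_C − I_E·R_E = 6.4 − 0.457×1.8 − 0.463×0.68 = 5.26 V > V_CE(sat), so the active-region assumption holds.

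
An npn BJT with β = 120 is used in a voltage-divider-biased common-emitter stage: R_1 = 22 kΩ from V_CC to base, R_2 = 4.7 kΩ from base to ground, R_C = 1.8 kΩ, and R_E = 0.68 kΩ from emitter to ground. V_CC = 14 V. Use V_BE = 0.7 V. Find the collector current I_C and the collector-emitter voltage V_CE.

Thevenize the base divider: V_Th = V_CC·R_2/(R_1+R_2) = 14×4.7/26.7 = 2.46 V, R_Th = R_1‖R_2 = 3.87 kΩ.
Base-emitter loop: V_Th = I_B·R_Th + V_BE + (β+1)I_B·R_E, so I_B = (2.46 − 0.7) / (3.87 + 121×0.68) = 0.0205 mA.
I_C = β·I_B = 120×0.0205 = 2.46 mA, and I_E = (β+1)I_B = 2.48 mA.
V_CE = V_CC − I_C·R_C − I_E·R_E = 14 − 2.46×1.8 − 2.48×0.68 = 7.89 V.
V_CE = 7.89 V > 0.2 V confirms active-region operation.

I_C ≈ 2.5 mA, V_CE ≈ 7.9 V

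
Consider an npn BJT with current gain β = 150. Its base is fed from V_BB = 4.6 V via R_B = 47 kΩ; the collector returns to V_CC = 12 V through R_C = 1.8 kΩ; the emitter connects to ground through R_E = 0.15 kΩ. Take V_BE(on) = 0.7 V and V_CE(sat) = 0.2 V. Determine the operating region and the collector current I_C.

saturation; I_C ≈ 6 mA

Assume active: I_B = (4.6 − 0.7)/(47 + 151×0.15) = 0.056 mA, I_C = β·I_B = 8.4 mA.
Then V_CE = 12 − 8.4×1.8 − 8.46×0.15 = -4.39 V < 0.2 V — the active assumption fails.
Re-solve with V_CE = 0.2 V. KCL at the emitter: V_E/R_E = (V_BB−0.7−V_E)/R_B + (V_CC−0.2−V_E)/R_C, giving V_E = 0.916 V.
I_C = (V_CC − 0.2 − V_E)/R_C = (11.8 − 0.916)/1.8 = 6.05 mA.
Check: I_B = (3.9 − 0.916)/47 = 0.0635 mA, and β·I_B = 9.52 mA > I_C, confirming saturation.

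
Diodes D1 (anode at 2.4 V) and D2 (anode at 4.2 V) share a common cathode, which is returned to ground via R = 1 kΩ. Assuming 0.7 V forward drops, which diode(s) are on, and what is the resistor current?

Assume both conduct. Then node N would need to be at both 2.4−0.7 = 1.7 V and 4.2−0.7 = 3.5 V, which is impossible.
Assume only D2 conducts: V_N = 4.2 − 0.7 = 3.5 V, so I_R = 3.5/1 = 3.5 mA.
Check D1: its anode-to-cathode voltage is 2.4 − 3.5 = -1.1 V < 0.7 V, so it is off. The assumption is consistent.

Only D2 conducts; I_R ≈ 3.5 mA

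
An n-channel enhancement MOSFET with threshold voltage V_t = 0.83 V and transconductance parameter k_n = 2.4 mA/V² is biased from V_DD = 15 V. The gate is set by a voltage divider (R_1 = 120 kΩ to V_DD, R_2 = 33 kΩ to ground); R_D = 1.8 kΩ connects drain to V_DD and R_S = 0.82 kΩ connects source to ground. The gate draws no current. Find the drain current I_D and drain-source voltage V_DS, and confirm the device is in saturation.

I_D ≈ 1.5 mA, V_DS ≈ 11 V

V_G = V_DD·R_2/(R_1+R_2) = 15×33/153 = 3.24 V.
Assume saturation: I_D = (k_n/2)(V_GS − V_t)² with V_GS = V_G − I_D·R_S = 3.24 − 0.82·I_D.
Substituting gives 0.807·I_D² − 5.73·I_D + 6.94 = 0, with roots I_D = 1.55 or 5.56 mA.
The root I_D = 5.56 mA gives V_GS = -1.32 V ≤ V_t, so take I_D = 1.55 mA.
Then V_GS = 1.97 V and V_DS = V_DD − I_D(R_D+R_S) = 15 − 1.55×2.62 = 10.9 V.
Saturation requires V_DS ≥ V_GS − V_t = 1.14 V; 10.9 ≥ 1.14 ✓.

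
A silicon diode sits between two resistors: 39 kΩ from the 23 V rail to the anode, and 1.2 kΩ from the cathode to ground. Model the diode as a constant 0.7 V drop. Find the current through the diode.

The two resistors are in series with the diode, so KVL gives 23 = I·39 + 0.7 + I·1.2.
I = (23 − 0.7) / (39 + 1.2) kΩ = 22.3 / 40.2 = 0.555 mA.

I ≈ 0.55 mA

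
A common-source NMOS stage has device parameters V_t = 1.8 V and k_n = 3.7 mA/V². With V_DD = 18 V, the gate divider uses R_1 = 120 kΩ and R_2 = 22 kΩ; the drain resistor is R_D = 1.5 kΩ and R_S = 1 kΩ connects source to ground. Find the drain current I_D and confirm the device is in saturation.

V_G = V_DD·R_2/(R_1+R_2) = 18×22/142 = 2.79 V.
Assume saturation: I_D = (k_n/2)(V_GS − V_t)² with V_GS = V_G − I_D·R_S = 2.79 − 1·I_D.
Substituting gives 1.85·I_D² − 4.66·I_D + 1.81 = 0, with roots I_D = 0.48 or 2.04 mA.
The root I_D = 2.04 mA gives V_GS = 0.75 V ≤ V_t, so take I_D = 0.48 mA.
Then V_GS = 2.31 V and V_DS = V_DD − I_D(R_D+R_S) = 18 − 0.48×2.5 = 16.8 V.
Saturation requires V_DS ≥ V_GS − V_t = 0.509 V; 16.8 ≥ 0.509 ✓.

I_D ≈ 0.48 mA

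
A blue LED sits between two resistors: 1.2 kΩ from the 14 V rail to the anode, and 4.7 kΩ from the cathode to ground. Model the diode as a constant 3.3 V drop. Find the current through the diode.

I ≈ 1.8 mA

The two resistors are in series with the diode, so KVL gives 14 = I·1.2 + 3.3 + I·4.7.
I = (14 − 3.3) / (1.2 + 4.7) kΩ = 10.7 / 5.9 = 1.81 mA.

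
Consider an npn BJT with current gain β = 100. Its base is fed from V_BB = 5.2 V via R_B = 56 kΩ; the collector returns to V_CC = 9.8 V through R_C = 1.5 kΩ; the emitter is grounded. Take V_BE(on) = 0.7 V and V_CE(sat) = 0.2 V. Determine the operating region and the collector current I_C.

saturation; I_C ≈ 6.4 mA

Assume active: I_B = (5.2 − 0.7)/56 = 0.0804 mA, giving I_C = β·I_B = 8.04 mA.
But then V_CE = 9.8 − 8.04×1.5 = -2.25 V < V_CE(sat) = 0.2 V — impossible in the active region.
So the transistor is saturated. With V_CE = 0.2 V, I_C = (V_CC − 0.2)/R_C = 9.6/1.5 = 6.4 mA.
Check: β·I_B = 8.04 mA > I_C = 6.4 mA, confirming saturation.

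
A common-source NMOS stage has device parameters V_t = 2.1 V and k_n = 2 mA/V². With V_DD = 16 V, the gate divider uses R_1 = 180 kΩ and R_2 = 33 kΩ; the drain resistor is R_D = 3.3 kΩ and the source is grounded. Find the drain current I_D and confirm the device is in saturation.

I_D ≈ 0.14 mA

V_G = V_DD·R_2/(R_1+R_2) = 16×33/213 = 2.48 V. With the source grounded, V_GS = V_G = 2.48 V.
Assume saturation: I_D = (k_n/2)(V_GS − V_t)² = (2/2)×(2.48 − 2.1)² = 1×0.379² = 0.144 mA.
V_DS = V_DD − I_D·R_D = 16 − 0.144×3.3 = 15.5 V.
Saturation requires V_DS ≥ V_GS − V_t = 0.379 V; 15.5 ≥ 0.379 ✓.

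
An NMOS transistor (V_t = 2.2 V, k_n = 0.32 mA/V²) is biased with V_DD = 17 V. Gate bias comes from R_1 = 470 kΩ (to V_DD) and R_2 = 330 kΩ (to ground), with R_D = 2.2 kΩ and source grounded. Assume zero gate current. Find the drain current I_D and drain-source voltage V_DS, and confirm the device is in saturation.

V_G = V_DD·R_2/(R_1+R_2) = 17×330/800 = 7.01 V. With the source grounded, V_GS = V_G = 7.01 V.
Assume saturation: I_D = (k_n/2)(V_GS − V_t)² = (0.32/2)×(7.01 − 2.2)² = 0.16×4.81² = 3.71 mA.
V_DS = V_DD − I_D·R_D = 17 − 3.71×2.2 = 8.85 V.
Saturation requires V_DS ≥ V_GS − V_t = 4.81 V; 8.85 ≥ 4.81 ✓.

I_D ≈ 3.7 mA, V_DS ≈ 8.8 V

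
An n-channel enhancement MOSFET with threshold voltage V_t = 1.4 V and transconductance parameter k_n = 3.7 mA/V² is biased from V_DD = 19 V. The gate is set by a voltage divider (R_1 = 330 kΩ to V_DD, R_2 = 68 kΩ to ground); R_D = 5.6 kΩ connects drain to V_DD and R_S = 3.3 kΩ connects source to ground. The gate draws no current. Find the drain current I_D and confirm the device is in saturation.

V_G = V_DD·R_2/(R_1+R_2) = 19×68/398 = 3.25 V.
Assume saturation: I_D = (k_n/2)(V_GS − V_t)² with V_GS = V_G − I_D·R_S = 3.25 − 3.3·I_D.
Substituting gives 20.1·I_D² − 23.5·I_D + 6.31 = 0, with roots I_D = 0.416 or 0.753 mA.
The root I_D = 0.753 mA gives V_GS = 0.762 V ≤ V_t, so take I_D = 0.416 mA.
Then V_GS = 1.87 V and V_DS = V_DD − I_D(R_D+R_S) = 19 − 0.416×8.9 = 15.3 V.
Saturation requires V_DS ≥ V_GS − V_t = 0.474 V; 15.3 ≥ 0.474 ✓.

I_D ≈ 0.42 mA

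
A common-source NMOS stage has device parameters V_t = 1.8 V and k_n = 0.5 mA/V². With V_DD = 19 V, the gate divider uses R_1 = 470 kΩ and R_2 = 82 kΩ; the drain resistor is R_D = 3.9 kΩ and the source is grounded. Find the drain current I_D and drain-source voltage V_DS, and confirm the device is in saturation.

V_G = V_DD·R_2/(R_1+R_2) = 19×82/552 = 2.82 V. With the source grounded, V_GS = V_G = 2.82 V.
Assume saturation: I_D = (k_n/2)(V_GS − V_t)² = (0.5/2)×(2.82 − 1.8)² = 0.25×1.02² = 0.261 mA.
V_DS = V_DD − I_D·R_D = 19 − 0.261×3.9 = 18 V.
Saturation requires V_DS ≥ V_GS − V_t = 1.02 V; 18 ≥ 1.02 ✓.

I_D ≈ 0.26 mA, V_DS ≈ 18 V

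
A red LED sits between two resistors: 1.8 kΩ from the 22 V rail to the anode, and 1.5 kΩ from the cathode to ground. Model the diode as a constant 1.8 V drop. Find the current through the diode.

The two resistors are in series with the diode, so KVL gives 22 = I·1.8 + 1.8 + I·1.5.
I = (22 − 1.8) / (1.8 + 1.5) kΩ = 20.2 / 3.3 = 6.12 mA.

I ≈ 6.1 mA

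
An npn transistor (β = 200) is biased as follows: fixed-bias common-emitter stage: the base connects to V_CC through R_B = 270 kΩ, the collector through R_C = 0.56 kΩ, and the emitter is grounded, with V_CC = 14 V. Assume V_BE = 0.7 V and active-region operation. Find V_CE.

Base loop: V_CC = I_B·R_B + V_BE, so I_B = (14 − 0.7)/270 kΩ = 0.0493 mA.
In the active region I_C = β·I_B = 200 × 0.0493 = 9.85 mA.
Collector loop: V_CE = V_CC − I_C·R_C = 14 − 9.85×0.56 = 8.48 V.
Since V_CE = 8.48 V > V_CE(sat) ≈ 0.2 V, the transistor is in the active region as assumed.

V_CE ≈ 8.5 V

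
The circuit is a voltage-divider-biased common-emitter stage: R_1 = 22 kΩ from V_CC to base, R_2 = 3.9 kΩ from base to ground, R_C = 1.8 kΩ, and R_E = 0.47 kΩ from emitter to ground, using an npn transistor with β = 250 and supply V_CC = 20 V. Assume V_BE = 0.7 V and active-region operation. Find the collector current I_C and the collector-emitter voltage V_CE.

Thevenize the base divider: V_Th = V_CC·R_2/(R_1+R_2) = 20×3.9/25.9 = 3.01 V, R_Th = R_1‖R_2 = 3.31 kΩ.
Base-emitter loop: V_Th = I_B·R_Th + V_BE + (β+1)I_B·R_E, so I_B = (3.01 − 0.7) / (3.31 + 251×0.47) = 0.0191 mA.
I_C = β·I_B = 250×0.0191 = 4.76 mA, and I_E = (β+1)I_B = 4.78 mA.
V_CE = V_CC − I_C·R_C − I_E·R_E = 20 − 4.76×1.8 − 4.78×0.47 = 9.17 V.
V_CE = 9.17 V > 0.2 V confirms active-region operation.

I_C ≈ 4.8 mA, V_CE ≈ 9.2 V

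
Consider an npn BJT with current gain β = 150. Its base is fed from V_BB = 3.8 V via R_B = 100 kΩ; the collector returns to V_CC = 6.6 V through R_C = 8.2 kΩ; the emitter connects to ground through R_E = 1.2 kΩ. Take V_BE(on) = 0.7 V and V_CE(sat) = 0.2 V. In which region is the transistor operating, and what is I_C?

Assume active: I_B = (3.8 − 0.7)/(100 + 151×1.2) = 0.011 mA, I_C = β·I_B = 1.65 mA.
Then V_CE = 6.6 − 1.65×8.2 − 1.66×1.2 = -8.96 V < 0.2 V — the active assumption fails.
Re-solve with V_CE = 0.2 V. KCL at the emitter: V_E/R_E = (V_BB−0.7−V_E)/R_B + (V_CC−0.2−V_E)/R_C, giving V_E = 0.841 V.
I_C = (V_CC − 0.2 − V_E)/R_C = (6.4 − 0.841)/8.2 = 0.678 mA.
Check: I_B = (3.1 − 0.841)/100 = 0.0226 mA, and β·I_B = 3.39 mA > I_C, confirming saturation.

saturation; I_C ≈ 0.68 mA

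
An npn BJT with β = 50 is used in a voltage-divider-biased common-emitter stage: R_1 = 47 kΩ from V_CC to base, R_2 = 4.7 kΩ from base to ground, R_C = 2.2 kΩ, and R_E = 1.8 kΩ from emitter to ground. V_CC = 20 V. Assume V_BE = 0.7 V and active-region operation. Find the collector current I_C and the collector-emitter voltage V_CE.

Thevenize the base divider: V_Th = V_CC·R_2/(R_1+R_2) = 20×4.7/51.7 = 1.82 V, R_Th = R_1‖R_2 = 4.27 kΩ.
Base-emitter loop: V_Th = I_B·R_Th + V_BE + (β+1)I_B·R_E, so I_B = (1.82 − 0.7) / (4.27 + 51×1.8) = 0.0116 mA.
I_C = β·I_B = 50×0.0116 = 0.582 mA, and I_E = (β+1)I_B = 0.594 mA.
V_CE = V_CC − I_C·R_C − I_E·R_E = 20 − 0.582×2.2 − 0.594×1.8 = 17.7 V.
V_CE = 17.7 V > 0.2 V confirms active-region operation.

I_C ≈ 0.58 mA, V_CE ≈ 18 V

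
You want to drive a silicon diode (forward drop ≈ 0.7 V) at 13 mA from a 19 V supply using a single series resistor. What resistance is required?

R ≈ 1.4 kΩ

The resistor drops V_S − V_D = 19 − 0.7 = 18.3 V at 13 mA.
R = 18.3 V / 13 mA = 1.41 kΩ.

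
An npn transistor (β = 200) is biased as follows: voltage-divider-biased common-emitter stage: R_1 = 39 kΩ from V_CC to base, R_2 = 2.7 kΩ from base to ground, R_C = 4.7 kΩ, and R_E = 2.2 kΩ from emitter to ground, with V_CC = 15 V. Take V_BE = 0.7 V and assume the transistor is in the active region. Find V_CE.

V_CE ≈ 14 V

Thevenize the base divider: V_Th = V_CC·R_2/(R_1+R_2) = 15×2.7/41.7 = 0.971 V, R_Th = R_1‖R_2 = 2.53 kΩ.
Base-emitter loop: V_Th = I_B·R_Th + V_BE + (β+1)I_B·R_E, so I_B = (0.971 − 0.7) / (2.53 + 201×2.2) = 0.00061 mA.
I_C = β·I_B = 200×0.00061 = 0.122 mA, and I_E = (β+1)I_B = 0.123 mA.
V_CE = V_CC − I_C·R_C − I_E·R_E = 15 − 0.122×4.7 − 0.123×2.2 = 14.2 V.
V_CE = 14.2 V > 0.2 V confirms active-region operation.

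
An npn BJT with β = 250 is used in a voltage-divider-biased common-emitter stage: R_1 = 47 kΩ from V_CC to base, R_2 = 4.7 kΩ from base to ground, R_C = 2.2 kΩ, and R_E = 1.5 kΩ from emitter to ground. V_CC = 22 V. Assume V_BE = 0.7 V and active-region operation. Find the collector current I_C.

I_C ≈ 0.85 mA

Thevenize the base divider: V_Th = V_CC·R_2/(R_1+R_2) = 22×4.7/51.7 = 2 V, R_Th = R_1‖R_2 = 4.27 kΩ.
Base-emitter loop: V_Th = I_B·R_Th + V_BE + (β+1)I_B·R_E, so I_B = (2 − 0.7) / (4.27 + 251×1.5) = 0.00341 mA.
I_C = β·I_B = 250×0.00341 = 0.854 mA, and I_E = (β+1)I_B = 0.857 mA.
V_CE = V_CC − I_C·R_C − I_E·R_E = 22 − 0.854×2.2 − 0.857×1.5 = 18.8 V.
V_CE = 18.8 V > 0.2 V confirms active-region operation.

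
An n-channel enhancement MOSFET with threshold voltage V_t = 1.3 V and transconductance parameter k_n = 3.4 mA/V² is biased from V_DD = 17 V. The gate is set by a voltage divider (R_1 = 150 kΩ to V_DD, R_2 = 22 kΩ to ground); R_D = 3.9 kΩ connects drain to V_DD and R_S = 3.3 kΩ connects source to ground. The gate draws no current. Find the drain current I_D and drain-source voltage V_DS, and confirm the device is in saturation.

V_G = V_DD·R_2/(R_1+R_2) = 17×22/172 = 2.17 V.
Assume saturation: I_D = (k_n/2)(V_GS − V_t)² with V_GS = V_G − I_D·R_S = 2.17 − 3.3·I_D.
Substituting gives 18.5·I_D² − 10.8·I_D + 1.3 = 0, with roots I_D = 0.169 or 0.415 mA.
The root I_D = 0.415 mA gives V_GS = 0.806 V ≤ V_t, so take I_D = 0.169 mA.
Then V_GS = 1.62 V and V_DS = V_DD − I_D(R_D+R_S) = 17 − 0.169×7.2 = 15.8 V.
Saturation requires V_DS ≥ V_GS − V_t = 0.316 V; 15.8 ≥ 0.316 ✓.

I_D ≈ 0.17 mA, V_DS ≈ 16 V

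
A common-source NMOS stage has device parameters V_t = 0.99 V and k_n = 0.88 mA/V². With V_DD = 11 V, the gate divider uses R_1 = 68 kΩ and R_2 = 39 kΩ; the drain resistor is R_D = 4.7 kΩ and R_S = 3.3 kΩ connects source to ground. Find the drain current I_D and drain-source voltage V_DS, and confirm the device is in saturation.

V_G = V_DD·R_2/(R_1+R_2) = 11×39/107 = 4.01 V.
Assume saturation: I_D = (k_n/2)(V_GS − V_t)² with V_GS = V_G − I_D·R_S = 4.01 − 3.3·I_D.
Substituting gives 4.79·I_D² − 9.77·I_D + 4.01 = 0, with roots I_D = 0.57 or 1.47 mA.
The root I_D = 1.47 mA gives V_GS = -0.837 V ≤ V_t, so take I_D = 0.57 mA.
Then V_GS = 2.13 V and V_DS = V_DD − I_D(R_D+R_S) = 11 − 0.57×8 = 6.44 V.
Saturation requires V_DS ≥ V_GS − V_t = 1.14 V; 6.44 ≥ 1.14 ✓.

I_D ≈ 0.57 mA, V_DS ≈ 6.4 V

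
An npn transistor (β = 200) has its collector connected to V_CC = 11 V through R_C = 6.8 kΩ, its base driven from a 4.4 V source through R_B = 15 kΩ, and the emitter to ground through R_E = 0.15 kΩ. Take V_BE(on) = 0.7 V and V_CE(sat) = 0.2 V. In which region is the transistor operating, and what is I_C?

Assume active: I_B = (4.4 − 0.7)/(15 + 201×0.15) = 0.0819 mA, I_C = β·I_B = 16.4 mA.
Then V_CE = 11 − 16.4×6.8 − 16.5×0.15 = -103 V < 0.2 V — the active assumption fails.
Re-solve with V_CE = 0.2 V. KCL at the emitter: V_E/R_E = (V_BB−0.7−V_E)/R_B + (V_CC−0.2−V_E)/R_C, giving V_E = 0.267 V.
I_C = (V_CC − 0.2 − V_E)/R_C = (10.8 − 0.267)/6.8 = 1.55 mA.
Check: I_B = (3.7 − 0.267)/15 = 0.229 mA, and β·I_B = 45.8 mA > I_C, confirming saturation.

saturation; I_C ≈ 1.5 mA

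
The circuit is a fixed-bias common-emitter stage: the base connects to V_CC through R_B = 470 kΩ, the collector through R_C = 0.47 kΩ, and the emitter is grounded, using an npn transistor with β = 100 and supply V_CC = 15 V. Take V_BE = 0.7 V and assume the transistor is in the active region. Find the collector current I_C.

I_C ≈ 3 mA

Base loop: V_CC = I_B·R_B + V_BE, so I_B = (15 − 0.7)/470 kΩ = 0.0304 mA.
In the active region I_C = β·I_B = 100 × 0.0304 = 3.04 mA.
Collector loop: V_CE = V_CC − I_C·R_C = 15 − 3.04×0.47 = 13.6 V.
Since V_CE = 13.6 V > V_CE(sat) ≈ 0.2 V, the transistor is in the active region as assumed.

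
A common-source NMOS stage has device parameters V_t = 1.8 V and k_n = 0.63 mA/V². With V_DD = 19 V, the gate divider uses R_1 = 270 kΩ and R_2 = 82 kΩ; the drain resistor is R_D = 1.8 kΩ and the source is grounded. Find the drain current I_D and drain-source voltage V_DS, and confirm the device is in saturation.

V_G = V_DD·R_2/(R_1+R_2) = 19×82/352 = 4.43 V. With the source grounded, V_GS = V_G = 4.43 V.
Assume saturation: I_D = (k_n/2)(V_GS − V_t)² = (0.63/2)×(4.43 − 1.8)² = 0.315×2.63² = 2.17 mA.
V_DS = V_DD − I_D·R_D = 19 − 2.17×1.8 = 15.1 V.
Saturation requires V_DS ≥ V_GS − V_t = 2.63 V; 15.1 ≥ 2.63 ✓.

I_D ≈ 2.2 mA, V_DS ≈ 15 V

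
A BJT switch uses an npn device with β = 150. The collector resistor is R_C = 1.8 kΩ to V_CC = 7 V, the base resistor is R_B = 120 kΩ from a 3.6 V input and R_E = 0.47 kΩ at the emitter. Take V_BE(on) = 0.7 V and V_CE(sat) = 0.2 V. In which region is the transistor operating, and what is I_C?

active; I_C ≈ 2.3 mA

Assume active. Base-emitter loop: I_B = (V_BB − V_BE)/(R_B + (β+1)R_E) = (3.6 − 0.7)/(120 + 151×0.47) = 0.0152 mA.
I_C = β·I_B = 150×0.0152 = 2.28 mA.
V_CE = V_CC − I_C·R_C − I_E·R_E = 7 − 2.28×1.8 − 2.29×0.47 = 1.82 V > V_CE(sat), so the active-region assumption holds.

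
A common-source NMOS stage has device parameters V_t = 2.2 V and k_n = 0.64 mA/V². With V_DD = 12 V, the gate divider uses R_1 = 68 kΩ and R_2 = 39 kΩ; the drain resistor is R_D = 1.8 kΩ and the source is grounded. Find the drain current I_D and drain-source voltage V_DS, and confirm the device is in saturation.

V_G = V_DD·R_2/(R_1+R_2) = 12×39/107 = 4.37 V. With the source grounded, V_GS = V_G = 4.37 V.
Assume saturation: I_D = (k_n/2)(V_GS − V_t)² = (0.64/2)×(4.37 − 2.2)² = 0.32×2.17² = 1.51 mA.
V_DS = V_DD − I_D·R_D = 12 − 1.51×1.8 = 9.28 V.
Saturation requires V_DS ≥ V_GS − V_t = 2.17 V; 9.28 ≥ 2.17 ✓.

I_D ≈ 1.5 mA, V_DS ≈ 9.3 V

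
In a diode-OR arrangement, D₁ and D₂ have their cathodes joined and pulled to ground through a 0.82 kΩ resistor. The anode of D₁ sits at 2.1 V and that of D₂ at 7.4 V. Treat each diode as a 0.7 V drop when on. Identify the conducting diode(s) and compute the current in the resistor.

Only D₂ conducts; I_R ≈ 8.2 mA

Assume both conduct. Then node N would need to be at both 2.1−0.7 = 1.4 V and 7.4−0.7 = 6.7 V, which is impossible.
Assume only D₂ conducts: V_N = 7.4 − 0.7 = 6.7 V, so I_R = 6.7/0.82 = 8.17 mA.
Check D₁: its anode-to-cathode voltage is 2.1 − 6.7 = -4.6 V < 0.7 V, so it is off. The assumption is consistent.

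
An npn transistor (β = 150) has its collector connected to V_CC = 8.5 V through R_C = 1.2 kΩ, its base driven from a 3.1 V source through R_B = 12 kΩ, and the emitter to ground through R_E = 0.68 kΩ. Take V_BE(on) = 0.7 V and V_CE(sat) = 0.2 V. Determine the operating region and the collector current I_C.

active; I_C ≈ 3.1 mA

Assume active. Base-emitter loop: I_B = (V_BB − V_BE)/(R_B + (β+1)R_E) = (3.1 − 0.7)/(12 + 151×0.68) = 0.0209 mA.
I_C = β·I_B = 150×0.0209 = 3.14 mA.
V_CE = V_CC − I_C·R_C − I_E·R_E = 8.5 − 3.14×1.2 − 3.16×0.68 = 2.58 V > V_CE(sat), so the active-region assumption holds.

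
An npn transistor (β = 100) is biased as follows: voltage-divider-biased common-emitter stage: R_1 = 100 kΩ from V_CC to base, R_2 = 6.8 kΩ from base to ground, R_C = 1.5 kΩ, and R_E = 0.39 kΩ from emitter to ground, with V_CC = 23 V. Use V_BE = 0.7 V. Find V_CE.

V_CE ≈ 20 V

Thevenize the base divider: V_Th = V_CC·R_2/(R_1+R_2) = 23×6.8/107 = 1.46 V, R_Th = R_1‖R_2 = 6.37 kΩ.
Base-emitter loop: V_Th = I_B·R_Th + V_BE + (β+1)I_B·R_E, so I_B = (1.46 − 0.7) / (6.37 + 101×0.39) = 0.0167 mA.
I_C = β·I_B = 100×0.0167 = 1.67 mA, and I_E = (β+1)I_B = 1.69 mA.
V_CE = V_CC − I_C·R_C − I_E·R_E = 23 − 1.67×1.5 − 1.69×0.39 = 19.8 V.
V_CE = 19.8 V > 0.2 V confirms active-region operation.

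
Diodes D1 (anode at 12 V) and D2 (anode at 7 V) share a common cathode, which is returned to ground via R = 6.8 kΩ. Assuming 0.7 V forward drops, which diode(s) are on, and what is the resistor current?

Assume both conduct. Then node N would need to be at both 12−0.7 = 11.3 V and 7−0.7 = 6.3 V, which is impossible.
Assume only D1 conducts: V_N = 12 − 0.7 = 11.3 V, so I_R = 11.3/6.8 = 1.66 mA.
Check D2: its anode-to-cathode voltage is 7 − 11.3 = -4.3 V < 0.7 V, so it is off. The assumption is consistent.

Only D1 conducts; I_R ≈ 1.7 mA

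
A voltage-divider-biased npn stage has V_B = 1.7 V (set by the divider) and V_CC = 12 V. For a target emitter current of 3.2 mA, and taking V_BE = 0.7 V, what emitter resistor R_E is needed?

V_E = V_B − V_BE = 1.7 − 0.7 = 1 V.
R_E = V_E / I_E = 1 / 3.2 = 0.312 kΩ.

R_E ≈ 0.31 kΩ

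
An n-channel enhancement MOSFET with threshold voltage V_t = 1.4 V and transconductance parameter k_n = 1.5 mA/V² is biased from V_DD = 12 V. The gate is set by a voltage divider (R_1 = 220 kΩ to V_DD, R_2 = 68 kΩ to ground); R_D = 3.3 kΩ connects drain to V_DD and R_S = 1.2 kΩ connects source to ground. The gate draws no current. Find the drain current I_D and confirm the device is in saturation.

I_D ≈ 0.51 mA

V_G = V_DD·R_2/(R_1+R_2) = 12×68/288 = 2.83 V.
Assume saturation: I_D = (k_n/2)(V_GS − V_t)² with V_GS = V_G − I_D·R_S = 2.83 − 1.2·I_D.
Substituting gives 1.08·I_D² − 3.58·I_D + 1.54 = 0, with roots I_D = 0.508 or 2.81 mA.
The root I_D = 2.81 mA gives V_GS = -0.534 V ≤ V_t, so take I_D = 0.508 mA.
Then V_GS = 2.22 V and V_DS = V_DD − I_D(R_D+R_S) = 12 − 0.508×4.5 = 9.71 V.
Saturation requires V_DS ≥ V_GS − V_t = 0.823 V; 9.71 ≥ 0.823 ✓.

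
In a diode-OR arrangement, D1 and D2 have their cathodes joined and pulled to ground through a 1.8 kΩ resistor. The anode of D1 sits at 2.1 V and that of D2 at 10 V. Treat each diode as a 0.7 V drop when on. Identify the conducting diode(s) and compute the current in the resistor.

Assume both conduct. Then node N would need to be at both 2.1−0.7 = 1.4 V and 10−0.7 = 9.3 V, which is impossible.
Assume only D2 conducts: V_N = 10 − 0.7 = 9.3 V, so I_R = 9.3/1.8 = 5.17 mA.
Check D1: its anode-to-cathode voltage is 2.1 − 9.3 = -7.2 V < 0.7 V, so it is off. The assumption is consistent.

Only D2 conducts; I_R ≈ 5.2 mA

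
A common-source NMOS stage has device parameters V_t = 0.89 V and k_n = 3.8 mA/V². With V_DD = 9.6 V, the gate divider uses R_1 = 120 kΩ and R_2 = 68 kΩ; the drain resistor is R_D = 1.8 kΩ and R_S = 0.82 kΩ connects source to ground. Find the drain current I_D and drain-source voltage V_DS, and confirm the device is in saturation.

V_G = V_DD·R_2/(R_1+R_2) = 9.6×68/188 = 3.47 V.
Assume saturation: I_D = (k_n/2)(V_GS − V_t)² with V_GS = V_G − I_D·R_S = 3.47 − 0.82·I_D.
Substituting gives 1.28·I_D² − 9.05·I_D + 12.7 = 0, with roots I_D = 1.92 or 5.16 mA.
The root I_D = 5.16 mA gives V_GS = -0.758 V ≤ V_t, so take I_D = 1.92 mA.
Then V_GS = 1.9 V and V_DS = V_DD − I_D(R_D+R_S) = 9.6 − 1.92×2.62 = 4.56 V.
Saturation requires V_DS ≥ V_GS − V_t = 1.01 V; 4.56 ≥ 1.01 ✓.

I_D ≈ 1.9 mA, V_DS ≈ 4.6 V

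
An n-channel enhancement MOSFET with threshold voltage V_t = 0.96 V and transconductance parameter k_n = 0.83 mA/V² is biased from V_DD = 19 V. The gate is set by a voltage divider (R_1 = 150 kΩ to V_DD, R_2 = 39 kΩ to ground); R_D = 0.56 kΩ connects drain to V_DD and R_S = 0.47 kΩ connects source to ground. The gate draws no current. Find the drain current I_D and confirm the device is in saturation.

I_D ≈ 1.8 mA

V_G = V_DD·R_2/(R_1+R_2) = 19×39/189 = 3.92 V.
Assume saturation: I_D = (k_n/2)(V_GS − V_t)² with V_GS = V_G − I_D·R_S = 3.92 − 0.47·I_D.
Substituting gives 0.0917·I_D² − 2.15·I_D + 3.64 = 0, with roots I_D = 1.83 or 21.7 mA.
The root I_D = 21.7 mA gives V_GS = -6.27 V ≤ V_t, so take I_D = 1.83 mA.
Then V_GS = 3.06 V and V_DS = V_DD − I_D(R_D+R_S) = 19 − 1.83×1.03 = 17.1 V.
Saturation requires V_DS ≥ V_GS − V_t = 2.1 V; 17.1 ≥ 2.1 ✓.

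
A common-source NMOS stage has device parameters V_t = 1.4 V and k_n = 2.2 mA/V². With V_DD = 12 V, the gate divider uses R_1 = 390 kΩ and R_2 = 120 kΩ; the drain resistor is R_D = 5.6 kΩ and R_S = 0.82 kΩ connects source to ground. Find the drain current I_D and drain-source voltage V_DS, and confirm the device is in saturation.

I_D ≈ 0.74 mA, V_DS ≈ 7.3 V

V_G = V_DD·R_2/(R_1+R_2) = 12×120/510 = 2.82 V.
Assume saturation: I_D = (k_n/2)(V_GS − V_t)² with V_GS = V_G − I_D·R_S = 2.82 − 0.82·I_D.
Substituting gives 0.74·I_D² − 3.57·I_D + 2.23 = 0, with roots I_D = 0.737 or 4.09 mA.
The root I_D = 4.09 mA gives V_GS = -0.527 V ≤ V_t, so take I_D = 0.737 mA.
Then V_GS = 2.22 V and V_DS = V_DD − I_D(R_D+R_S) = 12 − 0.737×6.42 = 7.27 V.
Saturation requires V_DS ≥ V_GS − V_t = 0.819 V; 7.27 ≥ 0.819 ✓.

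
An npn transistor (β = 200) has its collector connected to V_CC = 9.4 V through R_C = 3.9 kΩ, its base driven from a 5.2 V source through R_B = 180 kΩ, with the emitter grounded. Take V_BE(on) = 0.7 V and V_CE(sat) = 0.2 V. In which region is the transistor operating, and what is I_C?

Assume active: I_B = (5.2 − 0.7)/180 = 0.025 mA, giving I_C = β·I_B = 5 mA.
But then V_CE = 9.4 − 5×3.9 = -10.1 V < V_CE(sat) = 0.2 V — impossible in the active region.
So the transistor is saturated. With V_CE = 0.2 V, I_C = (V_CC − 0.2)/R_C = 9.2/3.9 = 2.36 mA.
Check: β·I_B = 5 mA > I_C = 2.36 mA, confirming saturation.

saturation; I_C ≈ 2.4 mA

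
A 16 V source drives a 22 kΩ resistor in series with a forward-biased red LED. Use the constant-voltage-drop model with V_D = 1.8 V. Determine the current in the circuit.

KVL around the loop: 16 = V_D + I·R = 1.8 + I × 22 kΩ.
So I = (16 − 1.8) / 22 kΩ = 14.2 / 22 = 0.645 mA.

I ≈ 0.65 mA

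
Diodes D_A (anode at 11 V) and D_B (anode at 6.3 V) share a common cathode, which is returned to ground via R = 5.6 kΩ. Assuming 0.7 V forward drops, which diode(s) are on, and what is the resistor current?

Only D_A conducts; I_R ≈ 1.8 mA

Assume both conduct. Then node N would need to be at both 11−0.7 = 10.3 V and 6.3−0.7 = 5.6 V, which is impossible.
Assume only D_A conducts: V_N = 11 − 0.7 = 10.3 V, so I_R = 10.3/5.6 = 1.84 mA.
Check D_B: its anode-to-cathode voltage is 6.3 − 10.3 = -4 V < 0.7 V, so it is off. The assumption is consistent.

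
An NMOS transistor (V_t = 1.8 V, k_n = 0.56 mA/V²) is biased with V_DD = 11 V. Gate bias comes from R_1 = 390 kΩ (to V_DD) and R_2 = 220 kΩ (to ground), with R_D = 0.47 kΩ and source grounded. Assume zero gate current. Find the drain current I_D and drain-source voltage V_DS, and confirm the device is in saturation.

V_G = V_DD·R_2/(R_1+R_2) = 11×220/610 = 3.97 V. With the source grounded, V_GS = V_G = 3.97 V.
Assume saturation: I_D = (k_n/2)(V_GS − V_t)² = (0.56/2)×(3.97 − 1.8)² = 0.28×2.17² = 1.32 mA.
V_DS = V_DD − I_D·R_D = 11 − 1.32×0.47 = 10.4 V.
Saturation requires V_DS ≥ V_GS − V_t = 2.17 V; 10.4 ≥ 2.17 ✓.

I_D ≈ 1.3 mA, V_DS ≈ 10 V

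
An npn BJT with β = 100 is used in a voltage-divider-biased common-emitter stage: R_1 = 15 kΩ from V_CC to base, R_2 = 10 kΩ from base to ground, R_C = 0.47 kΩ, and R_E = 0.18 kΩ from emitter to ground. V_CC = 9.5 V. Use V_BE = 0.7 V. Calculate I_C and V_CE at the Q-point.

Thevenize the base divider: V_Th = V_CC·R_2/(R_1+R_2) = 9.5×10/25 = 3.8 V, R_Th = R_1‖R_2 = 6 kΩ.
Base-emitter loop: V_Th = I_B·R_Th + V_BE + (β+1)I_B·R_E, so I_B = (3.8 − 0.7) / (6 + 101×0.18) = 0.128 mA.
I_C = β·I_B = 100×0.128 = 12.8 mA, and I_E = (β+1)I_B = 12.9 mA.
V_CE = V_CC − I_C·R_C − I_E·R_E = 9.5 − 12.8×0.47 − 12.9×0.18 = 1.14 V.
V_CE = 1.14 V > 0.2 V confirms active-region operation.

I_C ≈ 13 mA, V_CE ≈ 1.1 V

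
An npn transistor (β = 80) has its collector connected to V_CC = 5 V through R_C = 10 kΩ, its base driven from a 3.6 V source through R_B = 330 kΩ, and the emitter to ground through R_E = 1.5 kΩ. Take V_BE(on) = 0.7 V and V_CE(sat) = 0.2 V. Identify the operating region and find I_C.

saturation; I_C ≈ 0.42 mA

Assume active: I_B = (3.6 − 0.7)/(330 + 81×1.5) = 0.00642 mA, I_C = β·I_B = 0.514 mA.
Then V_CE = 5 − 0.514×10 − 0.52×1.5 = -0.919 V < 0.2 V — the active assumption fails.
Re-solve with V_CE = 0.2 V. KCL at the emitter: V_E/R_E = (V_BB−0.7−V_E)/R_B + (V_CC−0.2−V_E)/R_C, giving V_E = 0.635 V.
I_C = (V_CC − 0.2 − V_E)/R_C = (4.8 − 0.635)/10 = 0.416 mA.
Check: I_B = (2.9 − 0.635)/330 = 0.00686 mA, and β·I_B = 0.549 mA > I_C, confirming saturation.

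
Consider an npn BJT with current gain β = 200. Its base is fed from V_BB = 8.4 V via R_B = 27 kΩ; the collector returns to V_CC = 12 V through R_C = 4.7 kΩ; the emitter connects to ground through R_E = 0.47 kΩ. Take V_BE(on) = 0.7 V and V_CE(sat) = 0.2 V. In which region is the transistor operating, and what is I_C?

Assume active: I_B = (8.4 − 0.7)/(27 + 201×0.47) = 0.0634 mA, I_C = β·I_B = 12.7 mA.
Then V_CE = 12 − 12.7×4.7 − 12.7×0.47 = -53.6 V < 0.2 V — the active assumption fails.
Re-solve with V_CE = 0.2 V. KCL at the emitter: V_E/R_E = (V_BB−0.7−V_E)/R_B + (V_CC−0.2−V_E)/R_C, giving V_E = 1.18 V.
I_C = (V_CC − 0.2 − V_E)/R_C = (11.8 − 1.18)/4.7 = 2.26 mA.
Check: I_B = (7.7 − 1.18)/27 = 0.242 mA, and β·I_B = 48.3 mA > I_C, confirming saturation.

saturation; I_C ≈ 2.3 mA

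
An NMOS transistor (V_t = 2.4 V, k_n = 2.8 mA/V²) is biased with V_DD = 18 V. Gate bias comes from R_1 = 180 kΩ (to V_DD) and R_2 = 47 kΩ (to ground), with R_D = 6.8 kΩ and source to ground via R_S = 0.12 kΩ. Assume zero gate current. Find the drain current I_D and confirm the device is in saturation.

I_D ≈ 1.7 mA

V_G = V_DD·R_2/(R_1+R_2) = 18×47/227 = 3.73 V.
Assume saturation: I_D = (k_n/2)(V_GS − V_t)² with V_GS = V_G − I_D·R_S = 3.73 − 0.12·I_D.
Substituting gives 0.0202·I_D² − 1.45·I_D + 2.46 = 0, with roots I_D = 1.75 or 70 mA.
The root I_D = 70 mA gives V_GS = -4.67 V ≤ V_t, so take I_D = 1.75 mA.
Then V_GS = 3.52 V and V_DS = V_DD − I_D(R_D+R_S) = 18 − 1.75×6.92 = 5.91 V.
Saturation requires V_DS ≥ V_GS − V_t = 1.12 V; 5.91 ≥ 1.12 ✓.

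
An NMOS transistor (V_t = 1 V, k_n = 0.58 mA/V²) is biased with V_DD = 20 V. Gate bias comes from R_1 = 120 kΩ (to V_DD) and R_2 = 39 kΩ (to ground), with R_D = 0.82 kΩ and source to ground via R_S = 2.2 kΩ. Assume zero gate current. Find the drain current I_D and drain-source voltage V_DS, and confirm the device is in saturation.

V_G = V_DD·R_2/(R_1+R_2) = 20×39/159 = 4.91 V.
Assume saturation: I_D = (k_n/2)(V_GS − V_t)² with V_GS = V_G − I_D·R_S = 4.91 − 2.2·I_D.
Substituting gives 1.4·I_D² − 5.98·I_D + 4.42 = 0, with roots I_D = 0.952 or 3.31 mA.
The root I_D = 3.31 mA gives V_GS = -2.38 V ≤ V_t, so take I_D = 0.952 mA.
Then V_GS = 2.81 V and V_DS = V_DD − I_D(R_D+R_S) = 20 − 0.952×3.02 = 17.1 V.
Saturation requires V_DS ≥ V_GS − V_t = 1.81 V; 17.1 ≥ 1.81 ✓.

I_D ≈ 0.95 mA, V_DS ≈ 17 V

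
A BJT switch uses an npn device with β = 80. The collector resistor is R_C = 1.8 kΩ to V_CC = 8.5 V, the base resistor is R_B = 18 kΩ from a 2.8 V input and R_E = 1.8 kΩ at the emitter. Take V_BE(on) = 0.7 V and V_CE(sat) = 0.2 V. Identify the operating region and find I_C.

active; I_C ≈ 1 mA

Assume active. Base-emitter loop: I_B = (V_BB − V_BE)/(R_B + (β+1)R_E) = (2.8 − 0.7)/(18 + 81×1.8) = 0.0128 mA.
I_C = β·I_B = 80×0.0128 = 1.03 mA.
V_CE = V_CC − I_C·R_C − I_E·R_E = 8.5 − 1.03×1.8 − 1.04×1.8 = 4.78 V > V_CE(sat), so the active-region assumption holds.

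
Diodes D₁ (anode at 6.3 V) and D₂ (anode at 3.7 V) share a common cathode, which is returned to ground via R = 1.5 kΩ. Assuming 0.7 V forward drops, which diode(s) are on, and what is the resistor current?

Only D₁ conducts; I_R ≈ 3.7 mA

Assume both conduct. Then node N would need to be at both 6.3−0.7 = 5.6 V and 3.7−0.7 = 3 V, which is impossible.
Assume only D₁ conducts: V_N = 6.3 − 0.7 = 5.6 V, so I_R = 5.6/1.5 = 3.73 mA.
Check D₂: its anode-to-cathode voltage is 3.7 − 5.6 = -1.9 V < 0.7 V, so it is off. The assumption is consistent.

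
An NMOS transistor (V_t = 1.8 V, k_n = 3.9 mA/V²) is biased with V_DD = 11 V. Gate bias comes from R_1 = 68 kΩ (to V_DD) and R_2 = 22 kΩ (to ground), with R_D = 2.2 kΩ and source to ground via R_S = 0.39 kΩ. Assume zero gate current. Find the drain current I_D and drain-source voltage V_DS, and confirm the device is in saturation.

I_D ≈ 0.72 mA, V_DS ≈ 9.1 V

V_G = V_DD·R_2/(R_1+R_2) = 11×22/90 = 2.69 V.
Assume saturation: I_D = (k_n/2)(V_GS − V_t)² with V_GS = V_G − I_D·R_S = 2.69 − 0.39·I_D.
Substituting gives 0.297·I_D² − 2.35·I_D + 1.54 = 0, with roots I_D = 0.721 or 7.21 mA.
The root I_D = 7.21 mA gives V_GS = -0.123 V ≤ V_t, so take I_D = 0.721 mA.
Then V_GS = 2.41 V and V_DS = V_DD − I_D(R_D+R_S) = 11 − 0.721×2.59 = 9.13 V.
Saturation requires V_DS ≥ V_GS − V_t = 0.608 V; 9.13 ≥ 0.608 ✓.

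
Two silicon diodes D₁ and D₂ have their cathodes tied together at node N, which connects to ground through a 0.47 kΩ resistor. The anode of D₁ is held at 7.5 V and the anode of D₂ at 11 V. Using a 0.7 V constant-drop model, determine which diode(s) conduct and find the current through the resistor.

Only D₂ conducts; I_R ≈ 22 mA

Assume both conduct. Then node N would need to be at both 7.5−0.7 = 6.8 V and 11−0.7 = 10.3 V, which is impossible.
Assume only D₂ conducts: V_N = 11 − 0.7 = 10.3 V, so I_R = 10.3/0.47 = 21.9 mA.
Check D₁: its anode-to-cathode voltage is 7.5 − 10.3 = -2.8 V < 0.7 V, so it is off. The assumption is consistent.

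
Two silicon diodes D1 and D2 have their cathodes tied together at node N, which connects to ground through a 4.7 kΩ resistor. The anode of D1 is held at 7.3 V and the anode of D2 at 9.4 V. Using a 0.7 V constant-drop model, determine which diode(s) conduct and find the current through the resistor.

Only D2 conducts; I_R ≈ 1.9 mA

Assume both conduct. Then node N would need to be at both 7.3−0.7 = 6.6 V and 9.4−0.7 = 8.7 V, which is impossible.
Assume only D2 conducts: V_N = 9.4 − 0.7 = 8.7 V, so I_R = 8.7/4.7 = 1.85 mA.
Check D1: its anode-to-cathode voltage is 7.3 − 8.7 = -1.4 V < 0.7 V, so it is off. The assumption is consistent.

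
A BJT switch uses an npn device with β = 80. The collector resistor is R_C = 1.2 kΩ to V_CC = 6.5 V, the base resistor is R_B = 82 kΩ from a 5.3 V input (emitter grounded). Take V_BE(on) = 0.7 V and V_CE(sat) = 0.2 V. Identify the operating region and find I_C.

Assume active. Base-emitter loop: I_B = (V_BB − V_BE)/R_B = (5.3 − 0.7)/82 = 0.0561 mA.
I_C = β·I_B = 80×0.0561 = 4.49 mA.
V_CE = V_CC − I_C·R_C = 6.5 − 4.49×1.2 = 1.11 V > V_CE(sat), so the active-region assumption holds.

active; I_C ≈ 4.5 mA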